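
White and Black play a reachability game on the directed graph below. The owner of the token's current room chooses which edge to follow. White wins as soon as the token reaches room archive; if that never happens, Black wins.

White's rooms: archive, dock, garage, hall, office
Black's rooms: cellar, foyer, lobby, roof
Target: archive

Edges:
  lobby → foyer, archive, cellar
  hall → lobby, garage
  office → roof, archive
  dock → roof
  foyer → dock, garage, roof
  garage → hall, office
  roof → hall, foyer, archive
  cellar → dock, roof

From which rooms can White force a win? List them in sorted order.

A0 = {archive}
A1: add {office} — office (White) has office→archive.
A2: add {garage} — garage (White) has garage→office.
A3: add {hall} — hall (White) has hall→garage.
A4 = A3; e.g. lobby (Black) can still go to foyer. Fixed point.
White's winning region = {archive, garage, hall, office}.

archive, garage, hall, office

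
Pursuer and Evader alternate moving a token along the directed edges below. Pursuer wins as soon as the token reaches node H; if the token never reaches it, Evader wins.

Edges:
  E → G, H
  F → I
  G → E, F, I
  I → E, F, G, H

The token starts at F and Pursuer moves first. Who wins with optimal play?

Track states (vertex, player-to-move).
A0 = {(H,Pursuer), (H,Evader)}
A1: add {(E,Pursuer), (I,Pursuer)}.
A2: add {(F,Evader)}.
A3: add {(G,Pursuer)}.
A4: add {(E,Evader)}.
A5 = A4; e.g. (F,Pursuer) stays out. (F,Pursuer) never enters ⇒ Evader avoids the target.

Evader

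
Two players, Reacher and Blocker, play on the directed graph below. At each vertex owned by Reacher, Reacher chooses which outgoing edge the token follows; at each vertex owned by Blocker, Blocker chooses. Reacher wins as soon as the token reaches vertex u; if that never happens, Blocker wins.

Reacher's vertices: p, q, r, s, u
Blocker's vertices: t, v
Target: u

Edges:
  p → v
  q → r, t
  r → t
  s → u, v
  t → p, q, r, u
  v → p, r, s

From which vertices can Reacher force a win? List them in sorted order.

s, u

A0 = {u}
A1: add {s} — s (Reacher) has s→u.
A2 = A1; e.g. p (Reacher) has no edge into A1. Fixed point.
Reacher's winning region = {s, u}.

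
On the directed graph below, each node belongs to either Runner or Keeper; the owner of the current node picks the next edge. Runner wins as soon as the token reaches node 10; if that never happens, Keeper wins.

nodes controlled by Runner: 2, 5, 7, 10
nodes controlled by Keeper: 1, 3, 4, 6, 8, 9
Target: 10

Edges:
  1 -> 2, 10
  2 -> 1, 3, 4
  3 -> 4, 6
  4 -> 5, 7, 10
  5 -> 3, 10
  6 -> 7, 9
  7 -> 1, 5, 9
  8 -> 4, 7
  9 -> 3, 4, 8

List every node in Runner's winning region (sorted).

1, 2, 4, 5, 7, 8, 10

A0 = {10}
A1: add {5} — 5 (Runner) has 5→10.
A2: add {7} — 7 (Runner) has 7→5.
A3: add {4} — 4 (Keeper): all of {5, 7, 10} already in.
A4: add {2, 8} — 2 (Runner) has 2→4; 8 (Keeper): all of {4, 7} already in.
A5: add {1} — 1 (Keeper): all of {2, 10} already in.
A6 = A5; e.g. 3 (Keeper) can still go to 6. Fixed point.
Runner's winning region = {1, 2, 4, 5, 7, 8, 10}.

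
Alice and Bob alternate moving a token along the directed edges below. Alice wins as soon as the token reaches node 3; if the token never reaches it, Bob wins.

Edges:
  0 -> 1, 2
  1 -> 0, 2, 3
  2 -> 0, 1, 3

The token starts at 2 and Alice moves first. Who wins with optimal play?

Alice

Track states (vertex, player-to-move).
A0 = {(3,Alice), (3,Bob)}
A1: add {(1,Alice), (2,Alice)}.
(2,Alice) ∈ A1 ⇒ Alice forces the target.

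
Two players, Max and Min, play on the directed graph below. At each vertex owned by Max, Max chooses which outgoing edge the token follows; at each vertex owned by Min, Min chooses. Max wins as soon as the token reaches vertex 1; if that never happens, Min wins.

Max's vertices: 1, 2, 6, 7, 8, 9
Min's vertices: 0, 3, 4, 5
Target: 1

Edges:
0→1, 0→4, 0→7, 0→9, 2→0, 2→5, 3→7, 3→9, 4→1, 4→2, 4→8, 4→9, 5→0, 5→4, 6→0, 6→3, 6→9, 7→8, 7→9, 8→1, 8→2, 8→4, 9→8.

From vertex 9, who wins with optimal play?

Max

A0 = {1}
A1: add {8} — 8 (Max) has 8→1.
A2: add {7, 9} — 7 (Max) has 7→8; 9 (Max) has 9→8.
9 ∈ A2, so Max can force the target.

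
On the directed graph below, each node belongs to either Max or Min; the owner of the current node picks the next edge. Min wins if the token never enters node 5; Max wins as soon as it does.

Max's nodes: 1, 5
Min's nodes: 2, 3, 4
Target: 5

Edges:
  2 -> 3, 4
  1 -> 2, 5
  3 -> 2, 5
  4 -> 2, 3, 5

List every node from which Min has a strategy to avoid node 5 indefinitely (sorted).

2, 3, 4

A0 = {5}
A1: add {1} — 1 (Max) has 1→5.
A2 = A1; e.g. 2 (Min) can still go to 3. Fixed point.
Max's attractor = {1, 5}; Min avoids the target exactly from the complement.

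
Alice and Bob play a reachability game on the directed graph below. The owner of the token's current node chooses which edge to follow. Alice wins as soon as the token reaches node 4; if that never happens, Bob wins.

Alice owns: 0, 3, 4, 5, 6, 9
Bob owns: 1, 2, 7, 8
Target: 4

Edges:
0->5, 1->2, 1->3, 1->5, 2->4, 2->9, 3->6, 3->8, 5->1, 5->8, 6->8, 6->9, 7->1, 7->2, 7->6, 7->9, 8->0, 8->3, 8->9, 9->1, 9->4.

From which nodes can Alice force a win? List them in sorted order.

A0 = {4}
A1: add {9} — 9 (Alice) has 9→4.
A2: add {2, 6} — 2 (Bob): all of {4, 9} already in; 6 (Alice) has 6→9.
A3: add {3} — 3 (Alice) has 3→6.
A4 = A3; e.g. 0 (Alice) has no edge into A3. Fixed point.
Alice's winning region = {2, 3, 4, 6, 9}.

2, 3, 4, 6, 9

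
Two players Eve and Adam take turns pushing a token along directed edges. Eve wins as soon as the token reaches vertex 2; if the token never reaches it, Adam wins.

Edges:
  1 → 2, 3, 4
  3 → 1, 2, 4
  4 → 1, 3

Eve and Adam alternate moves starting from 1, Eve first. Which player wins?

Eve

Track states (vertex, player-to-move).
A0 = {(2,Eve), (2,Adam)}
A1: add {(1,Eve), (3,Eve)}.
(1,Eve) ∈ A1 ⇒ Eve forces the target.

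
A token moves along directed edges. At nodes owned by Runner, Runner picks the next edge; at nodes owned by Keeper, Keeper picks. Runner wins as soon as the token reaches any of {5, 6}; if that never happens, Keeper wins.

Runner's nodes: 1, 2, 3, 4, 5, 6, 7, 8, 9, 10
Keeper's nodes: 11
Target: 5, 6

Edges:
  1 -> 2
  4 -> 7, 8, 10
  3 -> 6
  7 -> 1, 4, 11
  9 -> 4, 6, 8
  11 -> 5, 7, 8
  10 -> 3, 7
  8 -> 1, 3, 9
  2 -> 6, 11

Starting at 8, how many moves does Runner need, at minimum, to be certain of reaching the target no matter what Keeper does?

2

A0 = {5, 6}
A1: add {2, 3, 9} — 2 (Runner) has 2→6; 3 (Runner) has 3→6; 9 (Runner) has 9→6.
A2: add {1, 8, 10} — 1 (Runner) has 1→2; 8 (Runner) has 8→3; 10 (Runner) has 10→3.
8 enters the attractor at level 2, so Runner can force the target in 2 moves from there.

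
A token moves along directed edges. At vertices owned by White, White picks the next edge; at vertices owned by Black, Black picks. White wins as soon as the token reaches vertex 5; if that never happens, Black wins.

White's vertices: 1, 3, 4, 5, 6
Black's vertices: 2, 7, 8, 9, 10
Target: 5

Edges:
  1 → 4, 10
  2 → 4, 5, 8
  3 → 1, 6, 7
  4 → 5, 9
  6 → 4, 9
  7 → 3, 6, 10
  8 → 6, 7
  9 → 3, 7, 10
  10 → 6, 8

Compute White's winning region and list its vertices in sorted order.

1, 3, 4, 5, 6

A0 = {5}
A1: add {4} — 4 (White) has 4→5.
A2: add {1, 6} — 1 (White) has 1→4; 6 (White) has 6→4.
A3: add {3} — 3 (White) has 3→1.
A4 = A3; e.g. 2 (Black) can still go to 8. Fixed point.
White's winning region = {1, 3, 4, 5, 6}.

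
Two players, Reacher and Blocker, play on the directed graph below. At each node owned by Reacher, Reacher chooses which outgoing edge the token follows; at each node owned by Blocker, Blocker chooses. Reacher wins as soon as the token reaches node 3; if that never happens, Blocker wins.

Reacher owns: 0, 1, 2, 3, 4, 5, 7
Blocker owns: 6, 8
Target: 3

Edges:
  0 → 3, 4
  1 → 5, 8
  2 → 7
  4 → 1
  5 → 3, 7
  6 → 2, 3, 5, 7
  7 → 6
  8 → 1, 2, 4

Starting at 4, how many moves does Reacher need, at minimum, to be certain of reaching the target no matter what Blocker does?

A0 = {3}
A1: add {0, 5} — 0 (Reacher) has 0→3; 5 (Reacher) has 5→3.
A2: add {1} — 1 (Reacher) has 1→5.
A3: add {4} — 4 (Reacher) has 4→1.
A4 = A3; e.g. 2 (Reacher) has no edge into A3. Fixed point.
4 enters the attractor at level 3, so Reacher can force the target in 3 moves from there.

3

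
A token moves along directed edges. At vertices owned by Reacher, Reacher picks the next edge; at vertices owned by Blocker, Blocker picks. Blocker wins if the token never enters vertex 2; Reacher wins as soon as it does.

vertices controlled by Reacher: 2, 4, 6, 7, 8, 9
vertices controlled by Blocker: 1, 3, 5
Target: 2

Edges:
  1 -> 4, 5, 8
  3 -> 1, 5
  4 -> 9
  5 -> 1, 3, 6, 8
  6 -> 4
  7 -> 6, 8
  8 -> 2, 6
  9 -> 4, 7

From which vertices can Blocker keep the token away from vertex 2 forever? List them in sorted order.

A0 = {2}
A1: add {8} — 8 (Reacher) has 8→2.
A2: add {7} — 7 (Reacher) has 7→8.
A3: add {9} — 9 (Reacher) has 9→7.
A4: add {4} — 4 (Reacher) has 4→9.
A5: add {6} — 6 (Reacher) has 6→4.
A6 = A5; e.g. 1 (Blocker) can still go to 5. Fixed point.
Reacher's attractor = {2, 4, 6, 7, 8, 9}; Blocker avoids the target exactly from the complement.

1, 3, 5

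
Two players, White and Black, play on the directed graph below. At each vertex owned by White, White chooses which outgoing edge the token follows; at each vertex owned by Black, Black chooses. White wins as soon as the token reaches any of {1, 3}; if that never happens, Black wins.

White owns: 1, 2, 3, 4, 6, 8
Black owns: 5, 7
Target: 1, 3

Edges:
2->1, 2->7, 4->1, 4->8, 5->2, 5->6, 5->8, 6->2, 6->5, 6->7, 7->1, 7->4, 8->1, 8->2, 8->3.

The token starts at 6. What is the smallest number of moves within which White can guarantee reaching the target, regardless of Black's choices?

2

A0 = {1, 3}
A1: add {2, 4, 8} — 2 (White) has 2→1; 4 (White) has 4→1; 8 (White) has 8→1.
A2: add {6, 7} — 6 (White) has 6→2; 7 (Black): all of {1, 4} already in.
6 enters the attractor at level 2, so White can force the target in 2 moves from there.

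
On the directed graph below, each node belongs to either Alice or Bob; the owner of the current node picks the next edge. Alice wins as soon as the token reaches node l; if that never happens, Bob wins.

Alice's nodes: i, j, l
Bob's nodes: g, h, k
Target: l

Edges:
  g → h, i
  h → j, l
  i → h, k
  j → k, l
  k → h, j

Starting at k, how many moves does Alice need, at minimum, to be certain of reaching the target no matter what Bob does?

3

A0 = {l}
A1: add {j} — j (Alice) has j→l.
A2: add {h} — h (Bob): all of {j, l} already in.
A3: add {i, k} — i (Alice) has i→h; k (Bob): all of {h, j} already in.
k enters the attractor at level 3, so Alice can force the target in 3 moves from there.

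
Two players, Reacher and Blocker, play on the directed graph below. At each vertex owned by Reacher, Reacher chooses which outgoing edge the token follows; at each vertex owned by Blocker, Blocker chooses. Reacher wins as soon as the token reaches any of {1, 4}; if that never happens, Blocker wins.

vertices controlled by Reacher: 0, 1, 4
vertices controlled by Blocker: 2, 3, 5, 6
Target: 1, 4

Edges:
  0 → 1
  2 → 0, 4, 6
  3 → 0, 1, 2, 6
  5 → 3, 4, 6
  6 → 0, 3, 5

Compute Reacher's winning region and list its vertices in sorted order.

0, 1, 4

A0 = {1, 4}
A1: add {0} — 0 (Reacher) has 0→1.
A2 = A1; e.g. 2 (Blocker) can still go to 6. Fixed point.
Reacher's winning region = {0, 1, 4}.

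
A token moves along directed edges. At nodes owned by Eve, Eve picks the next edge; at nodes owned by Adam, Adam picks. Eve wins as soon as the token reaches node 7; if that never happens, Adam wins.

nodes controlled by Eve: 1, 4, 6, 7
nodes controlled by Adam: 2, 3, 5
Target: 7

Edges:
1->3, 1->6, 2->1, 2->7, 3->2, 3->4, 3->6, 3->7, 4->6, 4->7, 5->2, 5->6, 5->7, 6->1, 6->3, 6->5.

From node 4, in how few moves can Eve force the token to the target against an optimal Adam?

A0 = {7}
A1: add {4} — 4 (Eve) has 4→7.
A2 = A1; e.g. 1 (Eve) has no edge into A1. Fixed point.
4 enters the attractor at level 1, so Eve can force the target in 1 move from there.

1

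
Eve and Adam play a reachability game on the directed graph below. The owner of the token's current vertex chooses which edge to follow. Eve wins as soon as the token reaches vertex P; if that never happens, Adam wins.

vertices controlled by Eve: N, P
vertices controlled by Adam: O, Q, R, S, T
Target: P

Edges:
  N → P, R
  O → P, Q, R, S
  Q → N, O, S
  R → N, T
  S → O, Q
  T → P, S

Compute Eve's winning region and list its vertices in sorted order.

A0 = {P}
A1: add {N} — N (Eve) has N→P.
A2 = A1; e.g. O (Adam) can still go to Q. Fixed point.
Eve's winning region = {N, P}.

N, P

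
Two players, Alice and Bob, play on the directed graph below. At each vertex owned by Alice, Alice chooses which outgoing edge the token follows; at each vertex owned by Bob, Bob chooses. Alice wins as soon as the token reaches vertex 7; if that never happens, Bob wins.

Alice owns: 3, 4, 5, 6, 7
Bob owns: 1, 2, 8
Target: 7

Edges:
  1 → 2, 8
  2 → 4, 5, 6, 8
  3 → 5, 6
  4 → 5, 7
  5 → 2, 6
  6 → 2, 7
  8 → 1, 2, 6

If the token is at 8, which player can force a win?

Bob

A0 = {7}
A1: add {4, 6} — 4 (Alice) has 4→7; 6 (Alice) has 6→7.
A2: add {3, 5} — 3 (Alice) has 3→6; 5 (Alice) has 5→6.
A3 = A2; e.g. 1 (Bob) can still go to 2. Fixed point.
8 never enters the attractor, so Bob can avoid the target forever.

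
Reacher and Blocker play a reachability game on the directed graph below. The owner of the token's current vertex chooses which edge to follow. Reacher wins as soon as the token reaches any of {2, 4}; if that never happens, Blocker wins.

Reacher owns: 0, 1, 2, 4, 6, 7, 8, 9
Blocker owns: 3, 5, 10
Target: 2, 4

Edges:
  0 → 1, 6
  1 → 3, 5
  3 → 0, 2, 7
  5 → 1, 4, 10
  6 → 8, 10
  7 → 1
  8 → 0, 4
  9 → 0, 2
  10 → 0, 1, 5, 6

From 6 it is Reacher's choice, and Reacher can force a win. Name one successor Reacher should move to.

8

A0 = {2, 4}
A1: add {8, 9} — 8 (Reacher) has 8→4; 9 (Reacher) has 9→2.
A2: add {6} — 6 (Reacher) has 6→8.
A3: add {0} — 0 (Reacher) has 0→6.
A4 = A3; e.g. 1 (Reacher) has no edge into A3. Fixed point.
From 6, successor 8 is in the attractor (rank 1); the other successor 10 is not.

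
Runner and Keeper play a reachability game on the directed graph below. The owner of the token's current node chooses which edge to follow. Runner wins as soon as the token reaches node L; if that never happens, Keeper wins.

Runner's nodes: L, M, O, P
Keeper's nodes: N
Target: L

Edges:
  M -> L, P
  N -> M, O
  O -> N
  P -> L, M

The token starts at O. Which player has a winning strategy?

A0 = {L}
A1: add {M, P} — M (Runner) has M→L; P (Runner) has P→L.
A2 = A1; e.g. N (Keeper) can still go to O. Fixed point.
O never enters the attractor, so Keeper can avoid the target forever.

Keeper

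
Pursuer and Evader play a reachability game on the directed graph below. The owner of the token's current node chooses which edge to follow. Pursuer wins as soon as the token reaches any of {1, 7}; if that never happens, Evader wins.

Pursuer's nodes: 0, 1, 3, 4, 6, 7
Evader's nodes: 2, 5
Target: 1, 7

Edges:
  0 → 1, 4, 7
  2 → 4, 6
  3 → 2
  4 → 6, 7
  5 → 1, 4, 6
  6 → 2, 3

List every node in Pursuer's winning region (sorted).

0, 1, 4, 7

A0 = {1, 7}
A1: add {0, 4} — 0 (Pursuer) has 0→1; 4 (Pursuer) has 4→7.
A2 = A1; e.g. 2 (Evader) can still go to 6. Fixed point.
Pursuer's winning region = {0, 1, 4, 7}.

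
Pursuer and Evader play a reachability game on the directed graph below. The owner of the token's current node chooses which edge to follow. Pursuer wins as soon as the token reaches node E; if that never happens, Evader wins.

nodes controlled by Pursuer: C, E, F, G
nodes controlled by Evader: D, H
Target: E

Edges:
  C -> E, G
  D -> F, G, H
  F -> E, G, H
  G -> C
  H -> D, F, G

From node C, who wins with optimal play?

Pursuer

A0 = {E}
A1: add {C, F} — C (Pursuer) has C→E; F (Pursuer) has F→E.
C ∈ A1, so Pursuer can force the target.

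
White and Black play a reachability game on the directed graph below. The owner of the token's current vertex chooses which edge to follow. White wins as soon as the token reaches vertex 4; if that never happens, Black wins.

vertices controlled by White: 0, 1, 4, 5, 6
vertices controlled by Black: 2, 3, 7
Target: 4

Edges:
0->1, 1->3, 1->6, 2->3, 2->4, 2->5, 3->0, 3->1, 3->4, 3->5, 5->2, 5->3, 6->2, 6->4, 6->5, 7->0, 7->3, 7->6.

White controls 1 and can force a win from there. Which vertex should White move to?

6

A0 = {4}
A1: add {6} — 6 (White) has 6→4.
A2: add {1} — 1 (White) has 1→6.
A3: add {0} — 0 (White) has 0→1.
A4 = A3; e.g. 2 (Black) can still go to 3. Fixed point.
From 1, successor 6 is in the attractor (rank 1); the other successor 3 is not.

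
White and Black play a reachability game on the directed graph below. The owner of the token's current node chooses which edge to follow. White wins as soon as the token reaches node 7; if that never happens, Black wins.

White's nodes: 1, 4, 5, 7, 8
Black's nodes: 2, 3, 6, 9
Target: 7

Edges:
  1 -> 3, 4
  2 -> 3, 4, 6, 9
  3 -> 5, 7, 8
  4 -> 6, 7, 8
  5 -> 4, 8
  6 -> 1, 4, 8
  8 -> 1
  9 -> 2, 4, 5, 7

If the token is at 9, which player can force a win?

A0 = {7}
A1: add {4} — 4 (White) has 4→7.
A2: add {1, 5} — 1 (White) has 1→4; 5 (White) has 5→4.
A3: add {8} — 8 (White) has 8→1.
A4: add {3, 6} — 3 (Black): all of {5, 7, 8} already in; 6 (Black): all of {1, 4, 8} already in.
A5 = A4; e.g. 2 (Black) can still go to 9. Fixed point.
9 never enters the attractor, so Black can avoid the target forever.

Black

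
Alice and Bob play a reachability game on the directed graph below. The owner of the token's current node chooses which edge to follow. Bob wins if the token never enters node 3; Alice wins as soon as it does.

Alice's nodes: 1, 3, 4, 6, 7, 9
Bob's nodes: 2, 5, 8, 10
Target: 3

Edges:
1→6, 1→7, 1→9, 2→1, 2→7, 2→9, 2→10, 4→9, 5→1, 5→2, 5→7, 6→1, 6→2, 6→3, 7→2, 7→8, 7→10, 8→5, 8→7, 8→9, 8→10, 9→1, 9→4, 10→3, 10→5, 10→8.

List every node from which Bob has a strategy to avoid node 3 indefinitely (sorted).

A0 = {3}
A1: add {6} — 6 (Alice) has 6→3.
A2: add {1} — 1 (Alice) has 1→6.
A3: add {9} — 9 (Alice) has 9→1.
A4: add {4} — 4 (Alice) has 4→9.
A5 = A4; e.g. 2 (Bob) can still go to 7. Fixed point.
Alice's attractor = {1, 3, 4, 6, 9}; Bob avoids the target exactly from the complement.

2, 5, 7, 8, 10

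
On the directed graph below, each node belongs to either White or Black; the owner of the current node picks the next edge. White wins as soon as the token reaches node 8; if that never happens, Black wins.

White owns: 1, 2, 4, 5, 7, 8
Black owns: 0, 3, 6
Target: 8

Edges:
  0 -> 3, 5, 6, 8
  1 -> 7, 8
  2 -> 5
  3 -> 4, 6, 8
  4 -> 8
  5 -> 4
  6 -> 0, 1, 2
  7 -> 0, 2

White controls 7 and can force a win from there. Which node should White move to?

A0 = {8}
A1: add {1, 4} — 1 (White) has 1→8; 4 (White) has 4→8.
A2: add {5} — 5 (White) has 5→4.
A3: add {2} — 2 (White) has 2→5.
A4: add {7} — 7 (White) has 7→2.
A5 = A4; e.g. 0 (Black) can still go to 3. Fixed point.
From 7, successor 2 is in the attractor (rank 3); the other successor 0 is not.

2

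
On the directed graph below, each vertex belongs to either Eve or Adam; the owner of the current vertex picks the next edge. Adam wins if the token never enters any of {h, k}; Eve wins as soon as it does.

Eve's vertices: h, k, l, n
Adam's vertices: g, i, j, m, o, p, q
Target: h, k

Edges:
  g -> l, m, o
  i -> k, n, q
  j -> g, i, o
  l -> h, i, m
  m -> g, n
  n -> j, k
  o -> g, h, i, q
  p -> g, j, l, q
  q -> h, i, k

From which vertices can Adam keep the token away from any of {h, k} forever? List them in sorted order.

A0 = {h, k}
A1: add {l, n} — l (Eve) has l→h; n (Eve) has n→k.
A2 = A1; e.g. g (Adam) can still go to m. Fixed point.
Eve's attractor = {h, k, l, n}; Adam avoids the target exactly from the complement.

g, i, j, m, o, p, q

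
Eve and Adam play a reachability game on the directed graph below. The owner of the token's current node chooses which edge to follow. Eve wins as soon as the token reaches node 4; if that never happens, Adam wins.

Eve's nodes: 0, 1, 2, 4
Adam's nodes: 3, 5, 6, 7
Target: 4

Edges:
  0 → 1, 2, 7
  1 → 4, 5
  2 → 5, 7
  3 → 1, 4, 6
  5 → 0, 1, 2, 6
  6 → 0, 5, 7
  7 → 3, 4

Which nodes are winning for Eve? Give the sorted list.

0, 1, 4

A0 = {4}
A1: add {1} — 1 (Eve) has 1→4.
A2: add {0} — 0 (Eve) has 0→1.
A3 = A2; e.g. 2 (Eve) has no edge into A2. Fixed point.
Eve's winning region = {0, 1, 4}.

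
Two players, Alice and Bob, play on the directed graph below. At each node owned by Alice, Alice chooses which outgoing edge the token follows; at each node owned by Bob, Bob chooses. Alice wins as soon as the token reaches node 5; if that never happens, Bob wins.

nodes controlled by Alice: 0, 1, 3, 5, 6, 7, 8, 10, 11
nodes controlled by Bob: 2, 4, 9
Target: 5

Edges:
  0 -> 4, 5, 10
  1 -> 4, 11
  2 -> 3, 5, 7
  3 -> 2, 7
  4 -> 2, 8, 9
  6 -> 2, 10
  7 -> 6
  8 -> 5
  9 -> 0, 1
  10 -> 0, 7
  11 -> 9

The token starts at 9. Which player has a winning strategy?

A0 = {5}
A1: add {0, 8} — 0 (Alice) has 0→5; 8 (Alice) has 8→5.
A2: add {10} — 10 (Alice) has 10→0.
A3: add {6} — 6 (Alice) has 6→10.
A4: add {7} — 7 (Alice) has 7→6.
A5: add {3} — 3 (Alice) has 3→7.
A6: add {2} — 2 (Bob): all of {3, 5, 7} already in.
A7 = A6; e.g. 1 (Alice) has no edge into A6. Fixed point.
9 never enters the attractor, so Bob can avoid the target forever.

Bob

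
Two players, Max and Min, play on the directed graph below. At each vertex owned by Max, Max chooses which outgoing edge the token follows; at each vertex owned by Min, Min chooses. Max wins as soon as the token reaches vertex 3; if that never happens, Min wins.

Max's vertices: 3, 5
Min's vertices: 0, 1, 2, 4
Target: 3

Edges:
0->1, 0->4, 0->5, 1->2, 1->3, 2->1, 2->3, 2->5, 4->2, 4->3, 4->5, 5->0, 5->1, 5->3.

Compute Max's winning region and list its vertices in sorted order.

3, 5

A0 = {3}
A1: add {5} — 5 (Max) has 5→3.
A2 = A1; e.g. 0 (Min) can still go to 1. Fixed point.
Max's winning region = {3, 5}.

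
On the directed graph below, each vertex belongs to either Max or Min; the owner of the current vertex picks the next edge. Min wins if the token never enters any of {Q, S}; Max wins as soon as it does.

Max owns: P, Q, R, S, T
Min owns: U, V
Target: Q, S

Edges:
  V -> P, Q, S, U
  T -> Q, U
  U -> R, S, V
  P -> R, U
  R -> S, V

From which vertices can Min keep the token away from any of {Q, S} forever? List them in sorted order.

A0 = {Q, S}
A1: add {R, T} — R (Max) has R→S; T (Max) has T→Q.
A2: add {P} — P (Max) has P→R.
A3 = A2; e.g. U (Min) can still go to V. Fixed point.
Max's attractor = {P, Q, R, S, T}; Min avoids the target exactly from the complement.

U, V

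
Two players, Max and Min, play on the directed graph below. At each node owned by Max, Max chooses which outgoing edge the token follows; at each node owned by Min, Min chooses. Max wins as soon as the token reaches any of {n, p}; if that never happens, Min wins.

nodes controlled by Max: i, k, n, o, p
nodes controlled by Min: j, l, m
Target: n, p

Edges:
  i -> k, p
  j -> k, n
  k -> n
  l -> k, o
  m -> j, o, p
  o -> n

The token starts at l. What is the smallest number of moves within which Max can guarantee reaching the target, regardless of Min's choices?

A0 = {n, p}
A1: add {i, k, o} — i (Max) has i→p; k (Max) has k→n; o (Max) has o→n.
A2: add {j, l} — j (Min): all of {k, n} already in; l (Min): all of {k, o} already in.
l enters the attractor at level 2, so Max can force the target in 2 moves from there.

2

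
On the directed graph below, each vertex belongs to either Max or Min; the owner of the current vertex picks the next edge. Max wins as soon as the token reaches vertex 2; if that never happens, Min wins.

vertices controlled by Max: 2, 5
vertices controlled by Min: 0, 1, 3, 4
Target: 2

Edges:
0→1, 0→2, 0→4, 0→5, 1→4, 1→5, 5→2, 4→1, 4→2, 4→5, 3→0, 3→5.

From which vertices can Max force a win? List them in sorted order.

2, 5

A0 = {2}
A1: add {5} — 5 (Max) has 5→2.
A2 = A1; e.g. 0 (Min) can still go to 1. Fixed point.
Max's winning region = {2, 5}.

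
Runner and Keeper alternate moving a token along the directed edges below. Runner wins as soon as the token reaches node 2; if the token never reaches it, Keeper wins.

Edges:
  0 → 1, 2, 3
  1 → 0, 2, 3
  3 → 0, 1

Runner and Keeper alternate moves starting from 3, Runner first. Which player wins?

Keeper

Track states (vertex, player-to-move).
A0 = {(2,Runner), (2,Keeper)}
A1: add {(0,Runner), (1,Runner)}.
A2: add {(3,Keeper)}.
A3 = A2; e.g. (0,Keeper) stays out. (3,Runner) never enters ⇒ Keeper avoids the target.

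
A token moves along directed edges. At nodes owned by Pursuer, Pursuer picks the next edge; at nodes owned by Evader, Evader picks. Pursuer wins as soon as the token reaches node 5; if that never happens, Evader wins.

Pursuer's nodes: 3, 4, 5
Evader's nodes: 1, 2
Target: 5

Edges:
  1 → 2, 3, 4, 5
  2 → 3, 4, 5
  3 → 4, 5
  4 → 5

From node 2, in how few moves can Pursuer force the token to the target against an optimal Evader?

A0 = {5}
A1: add {3, 4} — 3 (Pursuer) has 3→5; 4 (Pursuer) has 4→5.
A2: add {2} — 2 (Evader): all of {3, 4, 5} already in.
2 enters the attractor at level 2, so Pursuer can force the target in 2 moves from there.

2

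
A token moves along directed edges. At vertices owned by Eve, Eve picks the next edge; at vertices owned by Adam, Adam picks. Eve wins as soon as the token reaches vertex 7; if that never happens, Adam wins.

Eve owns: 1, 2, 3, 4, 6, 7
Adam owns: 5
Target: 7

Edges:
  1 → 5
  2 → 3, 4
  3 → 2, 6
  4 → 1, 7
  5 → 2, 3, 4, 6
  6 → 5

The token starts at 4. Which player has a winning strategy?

A0 = {7}
A1: add {4} — 4 (Eve) has 4→7.
4 ∈ A1, so Eve can force the target.

Eve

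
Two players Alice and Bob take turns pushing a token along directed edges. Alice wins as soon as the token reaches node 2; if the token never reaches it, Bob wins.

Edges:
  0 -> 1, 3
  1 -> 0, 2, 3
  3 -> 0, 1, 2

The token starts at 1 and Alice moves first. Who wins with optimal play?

Alice

Track states (vertex, player-to-move).
A0 = {(2,Alice), (2,Bob)}
A1: add {(1,Alice), (3,Alice)}.
(1,Alice) ∈ A1 ⇒ Alice forces the target.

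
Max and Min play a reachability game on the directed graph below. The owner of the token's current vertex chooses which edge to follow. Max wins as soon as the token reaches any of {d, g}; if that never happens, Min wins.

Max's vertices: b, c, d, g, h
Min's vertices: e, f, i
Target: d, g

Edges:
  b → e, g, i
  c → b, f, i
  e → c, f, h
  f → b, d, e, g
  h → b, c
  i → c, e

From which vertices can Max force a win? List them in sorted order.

b, c, d, g, h

A0 = {d, g}
A1: add {b} — b (Max) has b→g.
A2: add {c, h} — c (Max) has c→b; h (Max) has h→b.
A3 = A2; e.g. e (Min) can still go to f. Fixed point.
Max's winning region = {b, c, d, g, h}.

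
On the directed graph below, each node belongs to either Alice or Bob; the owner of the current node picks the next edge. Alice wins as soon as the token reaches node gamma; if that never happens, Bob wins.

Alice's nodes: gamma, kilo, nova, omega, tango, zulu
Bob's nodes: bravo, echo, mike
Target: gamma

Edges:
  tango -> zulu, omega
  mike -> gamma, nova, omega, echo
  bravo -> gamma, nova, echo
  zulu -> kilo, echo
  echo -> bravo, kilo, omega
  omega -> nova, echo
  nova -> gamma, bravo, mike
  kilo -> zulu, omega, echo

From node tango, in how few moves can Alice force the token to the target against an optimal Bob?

3

A0 = {gamma}
A1: add {nova} — nova (Alice) has nova→gamma.
A2: add {omega} — omega (Alice) has omega→nova.
A3: add {kilo, tango} — tango (Alice) has tango→omega; kilo (Alice) has kilo→omega.
tango enters the attractor at level 3, so Alice can force the target in 3 moves from there.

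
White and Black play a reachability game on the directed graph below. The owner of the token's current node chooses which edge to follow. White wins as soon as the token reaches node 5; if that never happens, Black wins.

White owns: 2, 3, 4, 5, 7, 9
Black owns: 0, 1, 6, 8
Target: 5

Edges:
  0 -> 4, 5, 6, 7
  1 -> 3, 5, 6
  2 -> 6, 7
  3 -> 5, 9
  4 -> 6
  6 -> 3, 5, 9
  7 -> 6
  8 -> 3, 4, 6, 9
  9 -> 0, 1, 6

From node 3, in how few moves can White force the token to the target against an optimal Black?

A0 = {5}
A1: add {3} — 3 (White) has 3→5.
A2 = A1; e.g. 0 (Black) can still go to 4. Fixed point.
3 enters the attractor at level 1, so White can force the target in 1 move from there.

1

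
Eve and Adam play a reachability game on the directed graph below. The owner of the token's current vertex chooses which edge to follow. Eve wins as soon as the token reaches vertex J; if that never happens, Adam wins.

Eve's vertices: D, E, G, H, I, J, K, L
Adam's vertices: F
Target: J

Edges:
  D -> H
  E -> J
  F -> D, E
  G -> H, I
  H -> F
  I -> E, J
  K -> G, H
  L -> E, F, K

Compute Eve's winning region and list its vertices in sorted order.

E, G, I, J, K, L

A0 = {J}
A1: add {E, I} — E (Eve) has E→J; I (Eve) has I→J.
A2: add {G, L} — G (Eve) has G→I; L (Eve) has L→E.
A3: add {K} — K (Eve) has K→G.
A4 = A3; e.g. D (Eve) has no edge into A3. Fixed point.
Eve's winning region = {E, G, I, J, K, L}.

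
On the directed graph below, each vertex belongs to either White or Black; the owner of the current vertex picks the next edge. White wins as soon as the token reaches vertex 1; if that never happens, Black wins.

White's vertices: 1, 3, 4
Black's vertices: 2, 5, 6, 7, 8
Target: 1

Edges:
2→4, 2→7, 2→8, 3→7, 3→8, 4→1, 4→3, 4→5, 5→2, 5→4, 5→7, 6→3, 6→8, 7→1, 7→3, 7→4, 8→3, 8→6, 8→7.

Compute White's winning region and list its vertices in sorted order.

A0 = {1}
A1: add {4} — 4 (White) has 4→1.
A2 = A1; e.g. 2 (Black) can still go to 7. Fixed point.
White's winning region = {1, 4}.

1, 4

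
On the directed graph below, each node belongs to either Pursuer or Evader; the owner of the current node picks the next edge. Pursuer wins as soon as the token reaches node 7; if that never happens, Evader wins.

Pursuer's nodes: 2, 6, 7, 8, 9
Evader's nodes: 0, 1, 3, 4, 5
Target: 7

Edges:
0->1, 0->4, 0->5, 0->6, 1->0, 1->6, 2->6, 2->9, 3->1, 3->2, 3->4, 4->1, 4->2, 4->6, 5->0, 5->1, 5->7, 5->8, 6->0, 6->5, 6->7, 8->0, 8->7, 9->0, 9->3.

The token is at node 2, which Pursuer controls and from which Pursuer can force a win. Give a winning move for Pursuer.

A0 = {7}
A1: add {6, 8} — 6 (Pursuer) has 6→7; 8 (Pursuer) has 8→7.
A2: add {2} — 2 (Pursuer) has 2→6.
A3 = A2; e.g. 0 (Evader) can still go to 1. Fixed point.
From 2, successor 6 is in the attractor (rank 1); the other successor 9 is not.

6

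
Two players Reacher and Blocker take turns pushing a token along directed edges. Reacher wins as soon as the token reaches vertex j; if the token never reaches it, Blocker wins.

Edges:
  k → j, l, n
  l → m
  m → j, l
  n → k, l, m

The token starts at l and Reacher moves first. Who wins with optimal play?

Track states (vertex, player-to-move).
A0 = {(j,Reacher), (j,Blocker)}
A1: add {(k,Reacher), (m,Reacher)}.
A2: add {(l,Blocker)}.
A3: add {(n,Reacher)}.
A4 = A3; e.g. (k,Blocker) stays out. (l,Reacher) never enters ⇒ Blocker avoids the target.

Blocker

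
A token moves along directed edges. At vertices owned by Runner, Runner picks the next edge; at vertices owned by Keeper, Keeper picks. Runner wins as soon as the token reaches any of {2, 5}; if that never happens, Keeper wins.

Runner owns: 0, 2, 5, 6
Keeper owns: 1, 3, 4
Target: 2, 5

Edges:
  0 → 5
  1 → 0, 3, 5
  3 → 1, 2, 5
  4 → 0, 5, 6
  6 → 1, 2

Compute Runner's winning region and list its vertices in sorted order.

0, 2, 4, 5, 6

A0 = {2, 5}
A1: add {0, 6} — 0 (Runner) has 0→5; 6 (Runner) has 6→2.
A2: add {4} — 4 (Keeper): all of {0, 5, 6} already in.
A3 = A2; e.g. 1 (Keeper) can still go to 3. Fixed point.
Runner's winning region = {0, 2, 4, 5, 6}.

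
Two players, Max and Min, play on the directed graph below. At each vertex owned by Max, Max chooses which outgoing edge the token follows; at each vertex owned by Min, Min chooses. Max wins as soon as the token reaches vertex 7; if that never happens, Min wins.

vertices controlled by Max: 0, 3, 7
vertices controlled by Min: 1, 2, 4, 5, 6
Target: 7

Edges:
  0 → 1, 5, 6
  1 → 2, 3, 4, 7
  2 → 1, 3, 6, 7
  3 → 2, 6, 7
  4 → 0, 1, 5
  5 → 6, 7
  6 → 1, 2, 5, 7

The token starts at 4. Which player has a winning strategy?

A0 = {7}
A1: add {3} — 3 (Max) has 3→7.
A2 = A1; e.g. 0 (Max) has no edge into A1. Fixed point.
4 never enters the attractor, so Min can avoid the target forever.

Min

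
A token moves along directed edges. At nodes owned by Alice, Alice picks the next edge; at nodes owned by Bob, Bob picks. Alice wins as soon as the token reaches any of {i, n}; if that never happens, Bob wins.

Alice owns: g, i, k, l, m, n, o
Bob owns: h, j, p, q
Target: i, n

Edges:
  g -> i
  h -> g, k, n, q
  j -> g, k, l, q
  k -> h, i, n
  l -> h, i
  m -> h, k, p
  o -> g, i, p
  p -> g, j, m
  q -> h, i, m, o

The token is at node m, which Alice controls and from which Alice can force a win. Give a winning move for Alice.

k

A0 = {i, n}
A1: add {g, k, l, o} — g (Alice) has g→i; k (Alice) has k→i; l (Alice) has l→i; o (Alice) has o→i.
A2: add {m} — m (Alice) has m→k.
A3 = A2; e.g. h (Bob) can still go to q. Fixed point.
From m, successor k is in the attractor (rank 1); the other successors h, p are not.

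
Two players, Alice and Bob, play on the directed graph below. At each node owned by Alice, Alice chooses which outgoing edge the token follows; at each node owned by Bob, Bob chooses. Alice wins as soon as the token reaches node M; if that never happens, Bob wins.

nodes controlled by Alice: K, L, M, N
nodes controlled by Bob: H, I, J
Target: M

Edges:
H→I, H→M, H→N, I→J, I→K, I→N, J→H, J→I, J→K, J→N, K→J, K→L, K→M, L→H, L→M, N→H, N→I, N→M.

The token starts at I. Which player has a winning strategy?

A0 = {M}
A1: add {K, L, N} — K (Alice) has K→M; L (Alice) has L→M; N (Alice) has N→M.
A2 = A1; e.g. H (Bob) can still go to I. Fixed point.
I never enters the attractor, so Bob can avoid the target forever.

Bob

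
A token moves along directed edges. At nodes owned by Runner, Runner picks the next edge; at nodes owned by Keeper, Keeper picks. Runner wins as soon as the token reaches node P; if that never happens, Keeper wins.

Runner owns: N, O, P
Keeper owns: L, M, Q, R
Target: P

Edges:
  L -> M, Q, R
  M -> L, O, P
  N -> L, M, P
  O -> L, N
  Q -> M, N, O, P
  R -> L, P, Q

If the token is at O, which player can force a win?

Runner

A0 = {P}
A1: add {N} — N (Runner) has N→P.
A2: add {O} — O (Runner) has O→N.
A3 = A2; e.g. L (Keeper) can still go to M. Fixed point.
O ∈ A2, so Runner can force the target.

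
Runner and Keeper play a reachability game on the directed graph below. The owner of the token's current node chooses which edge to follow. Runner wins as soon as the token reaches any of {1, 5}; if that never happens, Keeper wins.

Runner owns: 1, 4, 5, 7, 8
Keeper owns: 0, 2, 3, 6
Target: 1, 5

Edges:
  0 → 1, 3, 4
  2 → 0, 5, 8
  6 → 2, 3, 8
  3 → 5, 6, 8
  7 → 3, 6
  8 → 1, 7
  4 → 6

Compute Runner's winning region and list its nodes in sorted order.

A0 = {1, 5}
A1: add {8} — 8 (Runner) has 8→1.
A2 = A1; e.g. 0 (Keeper) can still go to 3. Fixed point.
Runner's winning region = {1, 5, 8}.

1, 5, 8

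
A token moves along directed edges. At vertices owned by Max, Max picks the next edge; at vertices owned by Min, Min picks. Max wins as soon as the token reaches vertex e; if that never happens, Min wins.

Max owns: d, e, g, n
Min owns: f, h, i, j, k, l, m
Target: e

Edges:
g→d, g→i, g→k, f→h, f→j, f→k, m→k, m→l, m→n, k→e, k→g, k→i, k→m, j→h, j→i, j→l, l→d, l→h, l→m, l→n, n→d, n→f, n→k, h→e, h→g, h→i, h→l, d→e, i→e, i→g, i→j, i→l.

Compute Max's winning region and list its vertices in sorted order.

d, e, g, n

A0 = {e}
A1: add {d} — d (Max) has d→e.
A2: add {g, n} — g (Max) has g→d; n (Max) has n→d.
A3 = A2; e.g. f (Min) can still go to h. Fixed point.
Max's winning region = {d, e, g, n}.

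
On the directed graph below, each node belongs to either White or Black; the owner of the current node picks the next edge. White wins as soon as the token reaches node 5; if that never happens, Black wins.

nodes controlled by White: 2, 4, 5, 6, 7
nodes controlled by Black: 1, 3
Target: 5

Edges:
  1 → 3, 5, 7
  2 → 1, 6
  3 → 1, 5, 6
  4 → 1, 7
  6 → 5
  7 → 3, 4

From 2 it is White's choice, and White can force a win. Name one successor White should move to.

A0 = {5}
A1: add {6} — 6 (White) has 6→5.
A2: add {2} — 2 (White) has 2→6.
A3 = A2; e.g. 1 (Black) can still go to 3. Fixed point.
From 2, successor 6 is in the attractor (rank 1); the other successor 1 is not.

6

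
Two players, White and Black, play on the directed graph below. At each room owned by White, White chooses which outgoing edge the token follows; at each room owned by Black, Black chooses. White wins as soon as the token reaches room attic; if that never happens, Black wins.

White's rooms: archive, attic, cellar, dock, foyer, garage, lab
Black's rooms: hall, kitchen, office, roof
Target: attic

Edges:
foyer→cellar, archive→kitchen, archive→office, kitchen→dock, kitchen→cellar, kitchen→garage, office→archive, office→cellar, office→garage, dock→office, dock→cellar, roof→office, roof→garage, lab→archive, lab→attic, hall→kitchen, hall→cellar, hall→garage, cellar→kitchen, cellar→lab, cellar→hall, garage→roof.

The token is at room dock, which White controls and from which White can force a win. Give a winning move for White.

cellar

A0 = {attic}
A1: add {lab} — lab (White) has lab→attic.
A2: add {cellar} — cellar (White) has cellar→lab.
A3: add {dock, foyer} — foyer (White) has foyer→cellar; dock (White) has dock→cellar.
A4 = A3; e.g. archive (White) has no edge into A3. Fixed point.
From dock, successor cellar is in the attractor (rank 2); the other successor office is not.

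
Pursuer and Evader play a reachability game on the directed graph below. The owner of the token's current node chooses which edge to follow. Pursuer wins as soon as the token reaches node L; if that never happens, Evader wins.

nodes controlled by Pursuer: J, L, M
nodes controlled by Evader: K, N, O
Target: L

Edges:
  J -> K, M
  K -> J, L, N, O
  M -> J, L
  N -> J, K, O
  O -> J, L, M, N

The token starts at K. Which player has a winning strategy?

Evader

A0 = {L}
A1: add {M} — M (Pursuer) has M→L.
A2: add {J} — J (Pursuer) has J→M.
A3 = A2; e.g. K (Evader) can still go to N. Fixed point.
K never enters the attractor, so Evader can avoid the target forever.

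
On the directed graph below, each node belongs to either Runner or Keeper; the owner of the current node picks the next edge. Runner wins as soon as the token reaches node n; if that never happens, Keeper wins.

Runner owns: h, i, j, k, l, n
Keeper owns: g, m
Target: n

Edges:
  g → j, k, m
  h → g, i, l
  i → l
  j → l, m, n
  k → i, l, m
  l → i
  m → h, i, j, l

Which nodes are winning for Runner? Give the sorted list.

j, n

A0 = {n}
A1: add {j} — j (Runner) has j→n.
A2 = A1; e.g. g (Keeper) can still go to k. Fixed point.
Runner's winning region = {j, n}.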